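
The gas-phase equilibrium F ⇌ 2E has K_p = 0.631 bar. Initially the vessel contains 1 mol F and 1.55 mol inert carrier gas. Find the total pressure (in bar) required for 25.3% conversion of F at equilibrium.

P = 5.16 bar

Basis: 1 mol F initially; let X = conversion of F. Extent ξ = X.
Species balance: n_F = 1 − X; n_E = 2X; n_I = 1.55 (inert).
n_T = Σnᵢ = 2.55 + X.
K_p = p_E^2 / (p_F) with p_i = (n_i/n_T)·P.
At X = 0.253: the mole-fraction product g(X) = Π y_i^ν_i = 0.1223. Since K_p = g(X)·P^{1}, P = (K_p/g)^(1/1) = (0.631/0.1223)^(1/1) = 5.16 bar.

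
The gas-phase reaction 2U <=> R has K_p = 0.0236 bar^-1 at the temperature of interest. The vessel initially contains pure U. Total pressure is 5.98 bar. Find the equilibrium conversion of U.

Basis: 1 mol U initially; let X = conversion of U. Extent ξ = 0.5X.
Mole table: n_U = 1 − X; n_R = 0.5X.
Total moles n_T = 1 − 0.5X.
With p_i = (n_i/n_T)P, K_p = p_R / (p_U^2).
Equating to 0.0236 bar^-1 and solving on 0 < X < 1: X = 0.201.

X = 0.201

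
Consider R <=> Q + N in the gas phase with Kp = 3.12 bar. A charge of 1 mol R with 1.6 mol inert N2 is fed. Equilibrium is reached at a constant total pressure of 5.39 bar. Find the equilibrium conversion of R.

Take 1 mol R as basis and let X be its fractional conversion, so ξ = X.
Species balance: n_R = 1 − X; n_Q = X; n_N = X; n_I = 1.6 (inert).
n_T = Σnᵢ = 2.6 + X.
y_i = n_i/n_T, p_i = y_i·P. Kp = p_Q p_N / (p_R).
This yields a degree-2 equation in X; solving on (0,1), X = 0.726.

X = 0.726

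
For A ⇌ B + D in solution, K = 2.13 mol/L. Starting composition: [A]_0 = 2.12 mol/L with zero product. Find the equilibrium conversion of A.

X = 0.619

Let X = conversion of A; extent ξ = 2.12·X mol/L.
Concentrations: [A] = 2.12 − 2.12X; [B] = 2.12X; [D] = 2.12X.
K = [B] [D] / ([A]).
Setting equal to 2.13 and solving for X on (0,1) gives X = 0.619.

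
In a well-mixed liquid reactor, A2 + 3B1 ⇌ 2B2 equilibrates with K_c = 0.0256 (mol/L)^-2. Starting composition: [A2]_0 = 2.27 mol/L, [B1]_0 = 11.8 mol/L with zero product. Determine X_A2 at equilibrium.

X = 0.642

Let X = conversion of A2; extent ξ = 2.27·X mol/L.
Concentrations: [A2] = 2.27 − 2.27X; [B1] = 11.8 − 6.81X; [B2] = 4.54X.
K_c = [B2]^2 / ([A2] [B1]^3).
Setting equal to 0.0256 and solving for X on (0,1) gives X = 0.642.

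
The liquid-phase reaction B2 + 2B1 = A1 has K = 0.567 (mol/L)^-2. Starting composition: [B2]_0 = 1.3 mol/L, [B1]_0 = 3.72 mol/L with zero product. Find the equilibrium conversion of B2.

Let X = conversion of B2; extent ξ = 1.3·X mol/L.
Concentrations: [B2] = 1.3 − 1.3X; [B1] = 3.72 − 2.6X; [A1] = 1.3X.
K = [A1] / ([B2] [B1]^2).
Setting equal to 0.567 and solving for X on (0,1) gives X = 0.682.

X = 0.682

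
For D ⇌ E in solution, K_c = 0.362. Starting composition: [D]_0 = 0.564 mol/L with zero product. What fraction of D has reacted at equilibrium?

Let X = conversion of D; extent ξ = 0.564·X mol/L.
Concentrations: [D] = 0.564 − 0.564X; [E] = 0.564X.
K_c = [E] / ([D]).
Equating to 0.362: the physical root is X = 0.266.

X = 0.266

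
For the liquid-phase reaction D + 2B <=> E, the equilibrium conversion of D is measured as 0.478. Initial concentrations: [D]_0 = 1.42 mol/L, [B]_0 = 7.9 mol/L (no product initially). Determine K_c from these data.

K_c = 0.0214 (mol/L)^-2

Let X = conversion of D.
Concentrations: [D] = 1.42 − 1.42X; [B] = 7.9 − 2.84X; [E] = 1.42X.
At X = 0.478: [D] = 0.741, [B] = 6.54, [E] = 0.679.
K_c = [E] / ([D] [B]^2) = 0.0214 (mol/L)^-2.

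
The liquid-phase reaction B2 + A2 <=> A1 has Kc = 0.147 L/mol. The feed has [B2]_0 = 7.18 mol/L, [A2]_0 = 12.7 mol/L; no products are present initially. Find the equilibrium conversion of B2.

Let X = conversion of B2; extent ξ = 7.18·X mol/L.
Concentrations: [B2] = 7.18 − 7.18X; [A2] = 12.7 − 7.18X; [A1] = 7.18X.
Kc = [A1] / ([B2] [A2]).
This equals 0.147 at X = 0.561 (the root in 0 < X < 1).

X = 0.561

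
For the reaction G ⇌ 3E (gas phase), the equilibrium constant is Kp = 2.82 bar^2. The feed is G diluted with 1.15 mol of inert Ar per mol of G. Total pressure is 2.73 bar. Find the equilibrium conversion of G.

Basis: 1 mol G initially; let X = conversion of G. Extent ξ = X.
Moles: n_G = 1 − X; n_E = 3X; n_I = 1.15 (inert).
Total moles n_T = 2.15 + 2X.
Mole fractions y_i = n_i/n_T; Kp = p_E^3 / (p_G) with p_i = y_i·P.
Equating to 2.82 bar^2 and solving on 0 < X < 1: X = 0.417.

X = 0.417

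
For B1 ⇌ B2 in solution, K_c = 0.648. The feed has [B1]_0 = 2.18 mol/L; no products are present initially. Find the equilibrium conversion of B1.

Let X = conversion of B1; extent ξ = 2.18·X mol/L.
Concentrations: [B1] = 2.18 − 2.18X; [B2] = 2.18X.
K_c = [B2] / ([B1]).
Setting equal to 0.648 and solving for X on (0,1) gives X = 0.393.

X = 0.393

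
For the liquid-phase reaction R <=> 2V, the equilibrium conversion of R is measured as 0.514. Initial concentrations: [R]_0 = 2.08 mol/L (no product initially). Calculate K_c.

K_c = 4.52 mol/L

Let X = conversion of R.
Concentrations: [R] = 2.08 − 2.08X; [V] = 4.16X.
At X = 0.514: [R] = 1.01, [V] = 2.14.
K_c = [V]^2 / ([R]) = 4.52 mol/L.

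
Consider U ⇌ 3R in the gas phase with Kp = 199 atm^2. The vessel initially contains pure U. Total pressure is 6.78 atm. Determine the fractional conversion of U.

X = 0.664

Let X = conversion of U (basis 1 mol U); extent of reaction ξ = X.
At extent ξ: n_U = 1 − X; n_R = 3X.
n_T = Σnᵢ = 1 + 2X.
With p_i = (n_i/n_T)P, Kp = p_R^3 / (p_U).
Equating to 199 atm^2 and solving on 0 < X < 1: X = 0.664.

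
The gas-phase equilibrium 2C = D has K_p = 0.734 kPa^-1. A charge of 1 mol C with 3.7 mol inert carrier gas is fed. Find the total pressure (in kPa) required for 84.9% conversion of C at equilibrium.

Let X = conversion of C (basis 1 mol C); extent of reaction ξ = 0.5X.
Species balance: n_C = 1 − X; n_D = 0.5X; n_I = 3.7 (inert).
Total moles n_T = 4.7 − 0.5X.
K_p = p_D / (p_C^2) with p_i = (n_i/n_T)·P.
At X = 0.849: the mole-fraction product g(X) = Π y_i^ν_i = 79.6. Since K_p = g(X)·P^{-1}, P = (g/K_p)^(1/1) = (79.6/0.734)^(1/1) = 108 kPa.

P = 108 kPa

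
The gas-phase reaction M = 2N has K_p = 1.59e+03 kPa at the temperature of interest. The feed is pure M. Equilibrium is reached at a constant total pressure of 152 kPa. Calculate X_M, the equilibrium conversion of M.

Let X = conversion of M (basis 1 mol M); extent of reaction ξ = X.
Moles: n_M = 1 − X; n_N = 2X.
Total moles n_T = 1 + X.
y_i = n_i/n_T, p_i = y_i·P. K_p = p_N^2 / (p_M).
This yields a degree-2 equation in X; solving on (0,1), X = 0.851.

X = 0.851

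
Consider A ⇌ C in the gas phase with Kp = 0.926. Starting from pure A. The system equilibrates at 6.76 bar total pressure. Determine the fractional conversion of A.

X = 0.481

Basis: 1 mol A initially; let X = conversion of A. Extent ξ = X.
Species balance: n_A = 1 − X; n_C = X.
n_T stays at 1 (no change in mole number).
With p_i = (n_i/n_T)P, Kp = p_C / (p_A).
Setting this equal to 0.926 and taking the physical root (0 < X < 1) gives X = 0.481.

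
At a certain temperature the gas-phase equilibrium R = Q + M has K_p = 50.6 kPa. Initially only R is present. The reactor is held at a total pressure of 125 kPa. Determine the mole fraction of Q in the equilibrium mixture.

Let X = conversion of R (basis 1 mol R); extent of reaction ξ = X.
Mole table: n_R = 1 − X; n_Q = X; n_M = X.
n_T = Σnᵢ = 1 + X.
y_i = n_i/n_T, p_i = y_i·P. K_p = p_Q p_M / (p_R).
This yields a degree-2 equation in X; solving on (0,1), X = 0.537.
Then n_Q = 0.537, n_T = 1.54, so y_Q = 0.349.

y_Q = 0.349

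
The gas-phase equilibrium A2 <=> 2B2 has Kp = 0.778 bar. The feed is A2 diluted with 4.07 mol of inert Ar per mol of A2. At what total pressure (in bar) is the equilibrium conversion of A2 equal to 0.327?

Take 1 mol A2 as basis and let X be its fractional conversion, so ξ = X.
Species balance: n_A2 = 1 − X; n_B2 = 2X; n_I = 4.07 (inert).
Total moles n_T = 5.07 + X.
Kp = p_B2^2 / (p_A2) with p_i = (n_i/n_T)·P.
At X = 0.327: the mole-fraction product g(X) = Π y_i^ν_i = 0.1178. Since Kp = g(X)·P^{1}, P = (Kp/g)^(1/1) = (0.778/0.1178)^(1/1) = 6.61 bar.

P = 6.61 bar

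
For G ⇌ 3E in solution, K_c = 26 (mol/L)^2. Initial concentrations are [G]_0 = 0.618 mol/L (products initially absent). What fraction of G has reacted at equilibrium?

X = 0.798

Let X = conversion of G; extent ξ = 0.618·X mol/L.
Concentrations: [G] = 0.618 − 0.618X; [E] = 1.85X.
K_c = [E]^3 / ([G]).
This equals 26 at X = 0.798 (the root in 0 < X < 1).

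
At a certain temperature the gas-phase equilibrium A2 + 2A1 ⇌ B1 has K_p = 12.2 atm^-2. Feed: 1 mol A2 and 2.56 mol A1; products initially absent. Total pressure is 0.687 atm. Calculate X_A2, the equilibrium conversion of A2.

Take 1 mol A2 as basis and let X be its fractional conversion, so ξ = X.
Mole table: n_A2 = 1 − X; n_A1 = 2.56 − 2X; n_B1 = X.
Summing: n_T = 3.56 − 2X.
y_i = n_i/n_T, p_i = y_i·P. K_p = p_B1 / (p_A2 p_A1^2).
This yields a degree-3 equation in X; solving on (0,1), X = 0.644.

X = 0.644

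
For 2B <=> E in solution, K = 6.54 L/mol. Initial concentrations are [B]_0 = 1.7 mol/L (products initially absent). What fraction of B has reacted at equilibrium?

X = 0.809

Let X = conversion of B; extent ξ = 1.7X/2 mol/L.
Concentrations: [B] = 1.7 − 1.7X; [E] = 0.85X.
K = [E] / ([B]^2).
Equating to 6.54 L/mol: the physical root is X = 0.809.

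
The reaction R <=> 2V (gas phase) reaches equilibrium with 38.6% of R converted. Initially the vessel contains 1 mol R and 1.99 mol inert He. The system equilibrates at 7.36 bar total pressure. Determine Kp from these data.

Basis: 1 mol R initially; let X = conversion of R. Extent ξ = X.
Moles: n_R = 1 − X; n_V = 2X; n_I = 1.99 (inert).
Summing: n_T = 2.99 + X.
At X = 0.386: n_R = 0.614, n_V = 0.772, n_T = 3.38.
p_i = (n_i/n_T)·P. Kp = p_V^2 / (p_R) = 2.12 bar.

Kp = 2.12 bar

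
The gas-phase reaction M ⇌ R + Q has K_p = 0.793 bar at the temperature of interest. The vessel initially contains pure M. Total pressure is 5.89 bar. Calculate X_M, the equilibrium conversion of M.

X = 0.344

Take 1 mol M as basis and let X be its fractional conversion, so ξ = X.
At extent ξ: n_M = 1 − X; n_R = X; n_Q = X.
Summing: n_T = 1 + X.
Mole fractions y_i = n_i/n_T; K_p = p_R p_Q / (p_M) with p_i = y_i·P.
Equating to 0.793 bar and solving on 0 < X < 1: X = 0.344.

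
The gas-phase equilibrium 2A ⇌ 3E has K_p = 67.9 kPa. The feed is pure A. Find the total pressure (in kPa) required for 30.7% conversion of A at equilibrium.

Basis: 1 mol A initially; let X = conversion of A. Extent ξ = 0.5X.
Moles: n_A = 1 − X; n_E = 1.5X.
Summing: n_T = 1 + 0.5X.
K_p = p_E^3 / (p_A^2) with p_i = (n_i/n_T)·P.
At X = 0.307: the mole-fraction product g(X) = Π y_i^ν_i = 0.1763. Since K_p = g(X)·P^{1}, P = (K_p/g)^(1/1) = (67.9/0.1763)^(1/1) = 385 kPa.

P = 385 kPa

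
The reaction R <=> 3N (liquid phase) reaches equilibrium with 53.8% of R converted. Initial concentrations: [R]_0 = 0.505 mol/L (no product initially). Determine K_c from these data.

Let X = conversion of R.
Concentrations: [R] = 0.505 − 0.505X; [N] = 1.52X.
At X = 0.538: [R] = 0.233, [N] = 0.815.
K_c = [N]^3 / ([R]) = 2.32 (mol/L)^2.

K_c = 2.32 (mol/L)^2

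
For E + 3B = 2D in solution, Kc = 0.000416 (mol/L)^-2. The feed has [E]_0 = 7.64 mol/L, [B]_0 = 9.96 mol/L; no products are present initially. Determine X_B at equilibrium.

X = 0.187

Let X = conversion of B; extent ξ = 9.96X/3 mol/L.
Concentrations: [E] = 7.64 − 3.32X; [B] = 9.96 − 9.96X; [D] = 6.64X.
Kc = [D]^2 / ([E] [B]^3).
Equating to 0.000416 (mol/L)^-2: the physical root is X = 0.187.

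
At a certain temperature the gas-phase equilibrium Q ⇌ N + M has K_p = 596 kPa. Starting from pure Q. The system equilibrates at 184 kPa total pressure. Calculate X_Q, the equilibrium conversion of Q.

Let X = conversion of Q (basis 1 mol Q); extent of reaction ξ = X.
Mole table: n_Q = 1 − X; n_N = X; n_M = X.
Total moles n_T = 1 + X.
y_i = n_i/n_T, p_i = y_i·P. K_p = p_N p_M / (p_Q).
Setting this equal to 596 kPa and taking the physical root (0 < X < 1) gives X = 0.874.

X = 0.874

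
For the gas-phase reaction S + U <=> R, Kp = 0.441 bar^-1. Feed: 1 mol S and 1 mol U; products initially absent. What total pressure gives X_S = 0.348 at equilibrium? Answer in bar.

P = 3.07 bar

Let X = conversion of S (basis 1 mol S); extent of reaction ξ = X.
At extent ξ: n_S = 1 − X; n_U = 1 − X; n_R = X.
Summing: n_T = 2 − X.
Kp = p_R / (p_S p_U) with p_i = (n_i/n_T)·P.
At X = 0.348: the mole-fraction product g(X) = Π y_i^ν_i = 1.352. Since Kp = g(X)·P^{-1}, P = (g/Kp)^(1/1) = (1.352/0.441)^(1/1) = 3.07 bar.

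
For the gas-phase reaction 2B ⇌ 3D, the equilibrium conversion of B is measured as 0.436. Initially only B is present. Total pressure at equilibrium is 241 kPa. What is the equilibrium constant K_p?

K_p = 174 kPa

Take 1 mol B as basis and let X be its fractional conversion, so ξ = 0.5X.
At extent ξ: n_B = 1 − X; n_D = 1.5X.
Summing: n_T = 1 + 0.5X.
At X = 0.436: n_B = 0.564, n_D = 0.654, n_T = 1.22.
p_i = (n_i/n_T)·P. K_p = p_D^3 / (p_B^2) = 174 kPa.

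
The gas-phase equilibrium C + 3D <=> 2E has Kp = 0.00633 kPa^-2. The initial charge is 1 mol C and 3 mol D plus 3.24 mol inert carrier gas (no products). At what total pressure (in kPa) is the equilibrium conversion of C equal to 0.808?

P = 596 kPa

Let X = conversion of C (basis 1 mol C); extent of reaction ξ = X.
At extent ξ: n_C = 1 − X; n_D = 3 − 3X; n_E = 2X; n_I = 3.24 (inert).
Summing: n_T = 7.24 − 2X.
Kp = p_E^2 / (p_C p_D^3) with p_i = (n_i/n_T)·P.
At X = 0.808: the mole-fraction product g(X) = Π y_i^ν_i = 2251. Since Kp = g(X)·P^{-2}, P = (g/Kp)^(1/2) = (2251/0.00633)^(1/2) = 596 kPa.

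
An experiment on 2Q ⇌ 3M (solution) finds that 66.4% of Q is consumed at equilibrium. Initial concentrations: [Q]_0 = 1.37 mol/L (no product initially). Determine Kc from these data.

Kc = 12 mol/L

Let X = conversion of Q.
Concentrations: [Q] = 1.37 − 1.37X; [M] = 2.06X.
At X = 0.664: [Q] = 0.46, [M] = 1.36.
Kc = [M]^3 / ([Q]^2) = 12 mol/L.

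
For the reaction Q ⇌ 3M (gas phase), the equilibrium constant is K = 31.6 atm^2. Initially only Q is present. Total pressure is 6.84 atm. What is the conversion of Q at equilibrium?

Basis: 1 mol Q initially; let X = conversion of Q. Extent ξ = X.
Mole table: n_Q = 1 − X; n_M = 3X.
n_T = Σnᵢ = 1 + 2X.
With p_i = (n_i/n_T)P, K = p_M^3 / (p_Q).
Equating to 31.6 atm^2 and solving on 0 < X < 1: X = 0.362.

X = 0.362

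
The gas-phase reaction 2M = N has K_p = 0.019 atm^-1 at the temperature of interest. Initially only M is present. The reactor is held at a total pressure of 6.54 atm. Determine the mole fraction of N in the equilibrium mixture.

y_N = 0.101

Let X = conversion of M (basis 1 mol M); extent of reaction ξ = 0.5X.
At extent ξ: n_M = 1 − X; n_N = 0.5X.
n_T = Σnᵢ = 1 − 0.5X.
y_i = n_i/n_T, p_i = y_i·P. K_p = p_N / (p_M^2).
Equating to 0.019 atm^-1 and solving on 0 < X < 1: X = 0.183.
Then n_N = 0.0913, n_T = 0.909, so y_N = 0.101.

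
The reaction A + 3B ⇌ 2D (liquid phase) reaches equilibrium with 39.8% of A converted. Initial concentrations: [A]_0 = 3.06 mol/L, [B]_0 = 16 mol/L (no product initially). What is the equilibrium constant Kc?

Kc = 0.00171 (mol/L)^-2

Let X = conversion of A.
Concentrations: [A] = 3.06 − 3.06X; [B] = 16 − 9.18X; [D] = 6.12X.
At X = 0.398: [A] = 1.84, [B] = 12.3, [D] = 2.44.
Kc = [D]^2 / ([A] [B]^3) = 0.00171 (mol/L)^-2.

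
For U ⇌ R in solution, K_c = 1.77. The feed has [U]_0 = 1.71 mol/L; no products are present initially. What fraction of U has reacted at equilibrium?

Let X = conversion of U; extent ξ = 1.71·X mol/L.
Concentrations: [U] = 1.71 − 1.71X; [R] = 1.71X.
K_c = [R] / ([U]).
This equals 1.77 at X = 0.639 (the root in 0 < X < 1).

X = 0.639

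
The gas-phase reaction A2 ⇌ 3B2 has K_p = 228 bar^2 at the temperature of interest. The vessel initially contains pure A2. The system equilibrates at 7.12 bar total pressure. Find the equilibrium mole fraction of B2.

Basis: 1 mol A2 initially; let X = conversion of A2. Extent ξ = X.
Moles: n_A2 = 1 − X; n_B2 = 3X.
n_T = Σnᵢ = 1 + 2X.
Mole fractions y_i = n_i/n_T; K_p = p_B2^3 / (p_A2) with p_i = y_i·P.
Equating to 228 bar^2 and solving on 0 < X < 1: X = 0.670.
Then n_B2 = 2.01, n_T = 2.34, so y_B2 = 0.859.

y_B2 = 0.859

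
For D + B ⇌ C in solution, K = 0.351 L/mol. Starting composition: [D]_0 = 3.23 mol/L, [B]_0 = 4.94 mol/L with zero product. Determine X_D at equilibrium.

Let X = conversion of D; extent ξ = 3.23·X mol/L.
Concentrations: [D] = 3.23 − 3.23X; [B] = 4.94 − 3.23X; [C] = 3.23X.
K = [C] / ([D] [B]).
Solving K = 0.351 for X ∈ (0,1): X = 0.531.

X = 0.531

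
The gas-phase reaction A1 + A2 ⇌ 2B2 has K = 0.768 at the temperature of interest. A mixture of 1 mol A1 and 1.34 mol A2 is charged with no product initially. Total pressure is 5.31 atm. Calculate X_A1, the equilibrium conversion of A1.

Let X = conversion of A1 (basis 1 mol A1); extent of reaction ξ = X.
Mole table: n_A1 = 1 − X; n_A2 = 1.34 − X; n_B2 = 2X.
Since Δν = 0, n_T = 2.34 throughout.
y_i = n_i/n_T, p_i = y_i·P. K = p_B2^2 / (p_A1 p_A2).
This yields a degree-2 equation in X; solving on (0,1), X = 0.351.

X = 0.351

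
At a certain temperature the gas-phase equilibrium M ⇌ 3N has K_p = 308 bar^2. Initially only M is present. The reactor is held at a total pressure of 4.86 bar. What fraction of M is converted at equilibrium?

X = 0.832

Take 1 mol M as basis and let X be its fractional conversion, so ξ = X.
Species balance: n_M = 1 − X; n_N = 3X.
Total moles n_T = 1 + 2X.
y_i = n_i/n_T, p_i = y_i·P. K_p = p_N^3 / (p_M).
This yields a degree-3 equation in X; solving on (0,1), X = 0.832.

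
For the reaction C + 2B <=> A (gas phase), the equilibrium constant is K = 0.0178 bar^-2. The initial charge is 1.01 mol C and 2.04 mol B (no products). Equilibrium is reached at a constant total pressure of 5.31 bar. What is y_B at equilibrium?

Let X = conversion of C (basis 1.01 mol C); extent of reaction ξ = 1.01X.
Moles: n_C = 1.01 − 1.01X; n_B = 2.04 − 2.02X; n_A = 1.01X.
Total moles n_T = 3.05 − 2.02X.
With p_i = (n_i/n_T)P, K = p_A / (p_C p_B^2).
Setting this equal to 0.0178 bar^-2 and taking the physical root (0 < X < 1) gives X = 0.165.
Then n_B = 1.71, n_T = 2.72, so y_B = 0.628.

y_B = 0.628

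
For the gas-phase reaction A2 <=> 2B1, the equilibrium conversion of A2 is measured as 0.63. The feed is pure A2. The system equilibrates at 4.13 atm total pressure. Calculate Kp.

Kp = 10.9 atm

Take 1 mol A2 as basis and let X be its fractional conversion, so ξ = X.
Moles: n_A2 = 1 − X; n_B1 = 2X.
Total moles n_T = 1 + X.
At X = 0.63: n_A2 = 0.37, n_B1 = 1.26, n_T = 1.63.
p_i = (n_i/n_T)·P. Kp = p_B1^2 / (p_A2) = 10.9 atm.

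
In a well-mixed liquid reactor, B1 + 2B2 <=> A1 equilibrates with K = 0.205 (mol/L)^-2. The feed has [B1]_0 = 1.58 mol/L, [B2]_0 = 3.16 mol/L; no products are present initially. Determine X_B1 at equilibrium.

X = 0.413

Let X = conversion of B1; extent ξ = 1.58·X mol/L.
Concentrations: [B1] = 1.58 − 1.58X; [B2] = 3.16 − 3.16X; [A1] = 1.58X.
K = [A1] / ([B1] [B2]^2).
Solving K = 0.205 for X ∈ (0,1): X = 0.413.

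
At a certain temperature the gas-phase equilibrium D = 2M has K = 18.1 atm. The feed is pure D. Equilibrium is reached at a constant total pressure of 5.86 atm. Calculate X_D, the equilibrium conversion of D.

X = 0.660

Basis: 1 mol D initially; let X = conversion of D. Extent ξ = X.
Moles: n_D = 1 − X; n_M = 2X.
Total moles n_T = 1 + X.
Mole fractions y_i = n_i/n_T; K = p_M^2 / (p_D) with p_i = y_i·P.
This yields a degree-2 equation in X; solving on (0,1), X = 0.660.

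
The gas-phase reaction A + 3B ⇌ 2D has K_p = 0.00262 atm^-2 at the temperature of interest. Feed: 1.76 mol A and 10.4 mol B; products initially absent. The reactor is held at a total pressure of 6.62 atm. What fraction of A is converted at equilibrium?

X = 0.264

Let X = conversion of A (basis 1.76 mol A); extent of reaction ξ = 1.76X.
Moles: n_A = 1.76 − 1.76X; n_B = 10.4 − 5.28X; n_D = 3.52X.
Summing: n_T = 12.2 − 3.52X.
Mole fractions y_i = n_i/n_T; K_p = p_D^2 / (p_A p_B^3) with p_i = y_i·P.
Equating to 0.00262 atm^-2 and solving on 0 < X < 1: X = 0.264.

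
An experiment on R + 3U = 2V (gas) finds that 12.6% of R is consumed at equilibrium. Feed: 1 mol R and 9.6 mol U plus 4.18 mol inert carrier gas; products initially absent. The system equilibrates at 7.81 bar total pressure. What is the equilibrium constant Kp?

Kp = 0.000321 bar^-2

Let X = conversion of R (basis 1 mol R); extent of reaction ξ = X.
Mole table: n_R = 1 − X; n_U = 9.6 − 3X; n_V = 2X; n_I = 4.18 (inert).
n_T = Σnᵢ = 14.8 − 2X.
At X = 0.126: n_R = 0.874, n_U = 9.22, n_V = 0.252, n_T = 14.5.
p_i = (n_i/n_T)·P. Kp = p_V^2 / (p_R p_U^3) = 0.000321 bar^-2.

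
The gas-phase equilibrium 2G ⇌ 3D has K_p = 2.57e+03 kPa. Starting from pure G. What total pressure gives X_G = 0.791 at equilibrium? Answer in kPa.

P = 93.8 kPa

Take 1 mol G as basis and let X be its fractional conversion, so ξ = 0.5X.
Mole table: n_G = 1 − X; n_D = 1.5X.
n_T = Σnᵢ = 1 + 0.5X.
K_p = p_D^3 / (p_G^2) with p_i = (n_i/n_T)·P.
At X = 0.791: the mole-fraction product g(X) = Π y_i^ν_i = 27.4. Since K_p = g(X)·P^{1}, P = (K_p/g)^(1/1) = (2.57e+03/27.4)^(1/1) = 93.8 kPa.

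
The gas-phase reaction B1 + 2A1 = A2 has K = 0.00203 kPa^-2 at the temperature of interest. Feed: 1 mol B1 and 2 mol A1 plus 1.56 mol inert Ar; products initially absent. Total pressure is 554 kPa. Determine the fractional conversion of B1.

Take 1 mol B1 as basis and let X be its fractional conversion, so ξ = X.
Species balance: n_B1 = 1 − X; n_A1 = 2 − 2X; n_A2 = X; n_I = 1.56 (inert).
Summing: n_T = 4.56 − 2X.
With p_i = (n_i/n_T)P, K = p_A2 / (p_B1 p_A1^2).
Substituting and setting equal to 0.00203 kPa^-2 gives a polynomial in X; the root in (0,1) is X = 0.859.

X = 0.859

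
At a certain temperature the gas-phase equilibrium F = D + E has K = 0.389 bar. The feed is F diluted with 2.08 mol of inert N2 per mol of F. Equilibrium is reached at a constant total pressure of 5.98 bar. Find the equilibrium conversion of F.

Let X = conversion of F (basis 1 mol F); extent of reaction ξ = X.
Moles: n_F = 1 − X; n_D = X; n_E = X; n_I = 2.08 (inert).
n_T = Σnᵢ = 3.08 + X.
y_i = n_i/n_T, p_i = y_i·P. K = p_D p_E / (p_F).
Substituting and setting equal to 0.389 bar gives a polynomial in X; the root in (0,1) is X = 0.375.

X = 0.375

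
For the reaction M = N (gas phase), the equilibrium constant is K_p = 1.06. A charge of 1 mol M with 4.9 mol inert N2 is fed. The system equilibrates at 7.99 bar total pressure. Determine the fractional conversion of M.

X = 0.515

Let X = conversion of M (basis 1 mol M); extent of reaction ξ = X.
Moles: n_M = 1 − X; n_N = X; n_I = 4.9 (inert).
n_T stays at 5.9 (no change in mole number).
Mole fractions y_i = n_i/n_T; K_p = p_N / (p_M) with p_i = y_i·P.
Equating to 1.06 and solving on 0 < X < 1: X = 0.515.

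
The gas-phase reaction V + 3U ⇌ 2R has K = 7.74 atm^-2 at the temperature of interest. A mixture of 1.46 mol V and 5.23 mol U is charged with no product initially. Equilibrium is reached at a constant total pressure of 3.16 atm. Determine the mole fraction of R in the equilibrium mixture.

Basis: 1.46 mol V initially; let X = conversion of V. Extent ξ = 1.46X.
Mole table: n_V = 1.46 − 1.46X; n_U = 5.23 − 4.38X; n_R = 2.92X.
Total moles n_T = 6.69 − 2.92X.
Mole fractions y_i = n_i/n_T; K = p_R^2 / (p_V p_U^3) with p_i = y_i·P.
Substituting and setting equal to 7.74 atm^-2 gives a polynomial in X; the root in (0,1) is X = 0.808.
Then n_R = 2.36, n_T = 4.33, so y_R = 0.545.

y_R = 0.545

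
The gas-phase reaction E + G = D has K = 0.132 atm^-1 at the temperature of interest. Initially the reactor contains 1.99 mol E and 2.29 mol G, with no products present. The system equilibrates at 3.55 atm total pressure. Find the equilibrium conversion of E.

Take 1.99 mol E as basis and let X be its fractional conversion, so ξ = 1.99X.
Species balance: n_E = 1.99 − 1.99X; n_G = 2.29 − 1.99X; n_D = 1.99X.
Total moles n_T = 4.28 − 1.99X.
Mole fractions y_i = n_i/n_T; K = p_D / (p_E p_G) with p_i = y_i·P.
This yields a degree-2 equation in X; solving on (0,1), X = 0.187.

X = 0.187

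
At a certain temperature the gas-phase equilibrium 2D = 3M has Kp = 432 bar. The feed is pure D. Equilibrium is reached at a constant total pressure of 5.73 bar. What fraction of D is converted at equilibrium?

Take 1 mol D as basis and let X be its fractional conversion, so ξ = 0.5X.
Species balance: n_D = 1 − X; n_M = 1.5X.
Total moles n_T = 1 + 0.5X.
With p_i = (n_i/n_T)P, Kp = p_M^3 / (p_D^2).
Setting this equal to 432 bar and taking the physical root (0 < X < 1) gives X = 0.859.

X = 0.859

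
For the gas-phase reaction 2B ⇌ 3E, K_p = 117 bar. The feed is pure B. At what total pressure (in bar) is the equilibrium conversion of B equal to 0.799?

P = 3.84 bar

Basis: 1 mol B initially; let X = conversion of B. Extent ξ = 0.5X.
At extent ξ: n_B = 1 − X; n_E = 1.5X.
Total moles n_T = 1 + 0.5X.
K_p = p_E^3 / (p_B^2) with p_i = (n_i/n_T)·P.
At X = 0.799: the mole-fraction product g(X) = Π y_i^ν_i = 30.45. Since K_p = g(X)·P^{1}, P = (K_p/g)^(1/1) = (117/30.45)^(1/1) = 3.84 bar.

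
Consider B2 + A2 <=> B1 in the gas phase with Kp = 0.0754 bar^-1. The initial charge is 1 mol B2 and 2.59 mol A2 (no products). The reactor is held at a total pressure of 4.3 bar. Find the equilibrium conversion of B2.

X = 0.186

Let X = conversion of B2 (basis 1 mol B2); extent of reaction ξ = X.
Mole table: n_B2 = 1 − X; n_A2 = 2.59 − X; n_B1 = X.
Total moles n_T = 3.59 − X.
With p_i = (n_i/n_T)P, Kp = p_B1 / (p_B2 p_A2).
Substituting and setting equal to 0.0754 bar^-1 gives a polynomial in X; the root in (0,1) is X = 0.186.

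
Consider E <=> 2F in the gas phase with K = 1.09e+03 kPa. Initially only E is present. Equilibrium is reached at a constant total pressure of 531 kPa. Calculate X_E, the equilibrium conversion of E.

X = 0.582

Take 1 mol E as basis and let X be its fractional conversion, so ξ = X.
Species balance: n_E = 1 − X; n_F = 2X.
Summing: n_T = 1 + X.
y_i = n_i/n_T, p_i = y_i·P. K = p_F^2 / (p_E).
Substituting and setting equal to 1.09e+03 kPa gives a polynomial in X; the root in (0,1) is X = 0.582.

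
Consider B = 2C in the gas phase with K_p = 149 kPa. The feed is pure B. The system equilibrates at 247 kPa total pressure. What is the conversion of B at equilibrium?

Let X = conversion of B (basis 1 mol B); extent of reaction ξ = X.
Mole table: n_B = 1 − X; n_C = 2X.
n_T = Σnᵢ = 1 + X.
Mole fractions y_i = n_i/n_T; K_p = p_C^2 / (p_B) with p_i = y_i·P.
This yields a degree-2 equation in X; solving on (0,1), X = 0.362.

X = 0.362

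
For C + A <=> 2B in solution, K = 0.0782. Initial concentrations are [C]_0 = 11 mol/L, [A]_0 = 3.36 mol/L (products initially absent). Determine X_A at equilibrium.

X = 0.216

Let X = conversion of A; extent ξ = 3.36·X mol/L.
Concentrations: [C] = 11 − 3.36X; [A] = 3.36 − 3.36X; [B] = 6.72X.
K = [B]^2 / ([C] [A]).
This equals 0.0782 at X = 0.216 (the root in 0 < X < 1).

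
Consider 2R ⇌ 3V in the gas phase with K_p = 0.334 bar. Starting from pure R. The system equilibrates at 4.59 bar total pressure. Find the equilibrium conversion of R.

Take 1 mol R as basis and let X be its fractional conversion, so ξ = 0.5X.
At extent ξ: n_R = 1 − X; n_V = 1.5X.
Total moles n_T = 1 + 0.5X.
With p_i = (n_i/n_T)P, K_p = p_V^3 / (p_R^2).
Substituting and setting equal to 0.334 bar gives a polynomial in X; the root in (0,1) is X = 0.241.

X = 0.241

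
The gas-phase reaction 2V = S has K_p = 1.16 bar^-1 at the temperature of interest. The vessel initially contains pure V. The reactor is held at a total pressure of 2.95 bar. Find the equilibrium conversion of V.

X = 0.739

Take 1 mol V as basis and let X be its fractional conversion, so ξ = 0.5X.
At extent ξ: n_V = 1 − X; n_S = 0.5X.
Summing: n_T = 1 − 0.5X.
With p_i = (n_i/n_T)P, K_p = p_S / (p_V^2).
Equating to 1.16 bar^-1 and solving on 0 < X < 1: X = 0.739.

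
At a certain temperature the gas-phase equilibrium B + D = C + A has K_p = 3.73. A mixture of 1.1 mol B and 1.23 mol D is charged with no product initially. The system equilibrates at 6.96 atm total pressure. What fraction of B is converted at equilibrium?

X = 0.695

Basis: 1.1 mol B initially; let X = conversion of B. Extent ξ = 1.1X.
Mole table: n_B = 1.1 − 1.1X; n_D = 1.23 − 1.1X; n_C = 1.1X; n_A = 1.1X.
n_T stays at 2.33 (no change in mole number).
Mole fractions y_i = n_i/n_T; K_p = p_C p_A / (p_B p_D) with p_i = y_i·P.
This yields a degree-2 equation in X; solving on (0,1), X = 0.695.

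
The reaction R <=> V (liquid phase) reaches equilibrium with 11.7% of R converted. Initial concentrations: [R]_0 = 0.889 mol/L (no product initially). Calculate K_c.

K_c = 0.133

Let X = conversion of R.
Concentrations: [R] = 0.889 − 0.889X; [V] = 0.889X.
At X = 0.117: [R] = 0.785, [V] = 0.104.
K_c = [V] / ([R]) = 0.133.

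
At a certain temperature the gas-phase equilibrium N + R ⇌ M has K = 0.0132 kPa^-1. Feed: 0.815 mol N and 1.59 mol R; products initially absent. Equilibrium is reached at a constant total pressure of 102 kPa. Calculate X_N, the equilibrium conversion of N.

X = 0.447

Basis: 0.815 mol N initially; let X = conversion of N. Extent ξ = 0.815X.
Mole table: n_N = 0.815 − 0.815X; n_R = 1.59 − 0.815X; n_M = 0.815X.
Total moles n_T = 2.41 − 0.815X.
Mole fractions y_i = n_i/n_T; K = p_M / (p_N p_R) with p_i = y_i·P.
Setting this equal to 0.0132 kPa^-1 and taking the physical root (0 < X < 1) gives X = 0.447.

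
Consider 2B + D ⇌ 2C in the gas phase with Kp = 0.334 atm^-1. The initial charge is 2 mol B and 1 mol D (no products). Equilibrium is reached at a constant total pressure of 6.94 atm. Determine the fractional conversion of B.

Take 2 mol B as basis and let X be its fractional conversion, so ξ = X.
Mole table: n_B = 2 − 2X; n_D = 1 − X; n_C = 2X.
Total moles n_T = 3 − X.
y_i = n_i/n_T, p_i = y_i·P. Kp = p_C^2 / (p_B^2 p_D).
This yields a degree-3 equation in X; solving on (0,1), X = 0.419.

X = 0.419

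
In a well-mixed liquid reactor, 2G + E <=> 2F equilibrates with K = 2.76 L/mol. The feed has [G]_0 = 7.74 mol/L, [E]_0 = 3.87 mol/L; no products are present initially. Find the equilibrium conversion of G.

X = 0.657

Let X = conversion of G; extent ξ = 7.74X/2 mol/L.
Concentrations: [G] = 7.74 − 7.74X; [E] = 3.87 − 3.87X; [F] = 7.74X.
K = [F]^2 / ([G]^2 [E]).
Solving K = 2.76 for X ∈ (0,1): X = 0.657.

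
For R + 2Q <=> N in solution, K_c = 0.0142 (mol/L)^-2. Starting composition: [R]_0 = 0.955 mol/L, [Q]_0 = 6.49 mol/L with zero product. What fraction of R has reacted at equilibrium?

X = 0.328

Let X = conversion of R; extent ξ = 0.955·X mol/L.
Concentrations: [R] = 0.955 − 0.955X; [Q] = 6.49 − 1.91X; [N] = 0.955X.
K_c = [N] / ([R] [Q]^2).
Setting equal to 0.0142 and solving for X on (0,1) gives X = 0.328.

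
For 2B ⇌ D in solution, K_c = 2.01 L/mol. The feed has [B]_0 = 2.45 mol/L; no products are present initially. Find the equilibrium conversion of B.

Let X = conversion of B; extent ξ = 2.45X/2 mol/L.
Concentrations: [B] = 2.45 − 2.45X; [D] = 1.23X.
K_c = [D] / ([B]^2).
Solving K_c = 2.01 for X ∈ (0,1): X = 0.728.

X = 0.728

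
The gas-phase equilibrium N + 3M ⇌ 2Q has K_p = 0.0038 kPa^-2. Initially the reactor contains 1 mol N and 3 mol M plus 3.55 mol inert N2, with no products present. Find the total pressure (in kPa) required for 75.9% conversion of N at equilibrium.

Take 1 mol N as basis and let X be its fractional conversion, so ξ = X.
Moles: n_N = 1 − X; n_M = 3 − 3X; n_Q = 2X; n_I = 3.55 (inert).
n_T = Σnᵢ = 7.55 − 2X.
K_p = p_Q^2 / (p_N p_M^3) with p_i = (n_i/n_T)·P.
At X = 0.759: the mole-fraction product g(X) = Π y_i^ν_i = 920.5. Since K_p = g(X)·P^{-2}, P = (g/K_p)^(1/2) = (920.5/0.0038)^(1/2) = 492 kPa.

P = 492 kPa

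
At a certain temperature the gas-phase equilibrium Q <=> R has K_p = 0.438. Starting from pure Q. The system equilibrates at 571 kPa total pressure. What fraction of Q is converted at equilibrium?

Basis: 1 mol Q initially; let X = conversion of Q. Extent ξ = X.
At extent ξ: n_Q = 1 − X; n_R = X.
n_T stays at 1 (no change in mole number).
With p_i = (n_i/n_T)P, K_p = p_R / (p_Q).
Substituting and setting equal to 0.438 gives a polynomial in X; the root in (0,1) is X = 0.305.

X = 0.305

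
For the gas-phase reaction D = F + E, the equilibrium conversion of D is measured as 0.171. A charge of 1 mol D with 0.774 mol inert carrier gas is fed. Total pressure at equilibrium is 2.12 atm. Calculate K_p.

K_p = 0.0384 atm

Take 1 mol D as basis and let X be its fractional conversion, so ξ = X.
Species balance: n_D = 1 − X; n_F = X; n_E = X; n_I = 0.774 (inert).
Total moles n_T = 1.77 + X.
At X = 0.171: n_D = 0.829, n_F = 0.171, n_E = 0.171, n_T = 1.95.
p_i = (n_i/n_T)·P. K_p = p_F p_E / (p_D) = 0.0384 atm.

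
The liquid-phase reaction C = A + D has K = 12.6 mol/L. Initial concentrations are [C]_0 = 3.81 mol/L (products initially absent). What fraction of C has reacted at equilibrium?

X = 0.804

Let X = conversion of C; extent ξ = 3.81·X mol/L.
Concentrations: [C] = 3.81 − 3.81X; [A] = 3.81X; [D] = 3.81X.
K = [A] [D] / ([C]).
Equating to 12.6 mol/L: the physical root is X = 0.804.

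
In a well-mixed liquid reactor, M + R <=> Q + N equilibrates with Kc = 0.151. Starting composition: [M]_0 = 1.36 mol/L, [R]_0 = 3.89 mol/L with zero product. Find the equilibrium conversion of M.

Let X = conversion of M; extent ξ = 1.36·X mol/L.
Concentrations: [M] = 1.36 − 1.36X; [R] = 3.89 − 1.36X; [Q] = 1.36X; [N] = 1.36X.
Kc = [Q] [N] / ([M] [R]).
Solving Kc = 0.151 for X ∈ (0,1): X = 0.448.

X = 0.448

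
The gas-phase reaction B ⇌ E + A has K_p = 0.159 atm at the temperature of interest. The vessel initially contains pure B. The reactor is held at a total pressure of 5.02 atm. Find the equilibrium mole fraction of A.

Take 1 mol B as basis and let X be its fractional conversion, so ξ = X.
Species balance: n_B = 1 − X; n_E = X; n_A = X.
n_T = Σnᵢ = 1 + X.
Mole fractions y_i = n_i/n_T; K_p = p_E p_A / (p_B) with p_i = y_i·P.
Setting this equal to 0.159 atm and taking the physical root (0 < X < 1) gives X = 0.175.
Then n_A = 0.175, n_T = 1.18, so y_A = 0.149.

y_A = 0.149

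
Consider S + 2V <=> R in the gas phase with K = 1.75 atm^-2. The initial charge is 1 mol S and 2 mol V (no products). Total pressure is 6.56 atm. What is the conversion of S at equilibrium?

Let X = conversion of S (basis 1 mol S); extent of reaction ξ = X.
Species balance: n_S = 1 − X; n_V = 2 − 2X; n_R = X.
n_T = Σnᵢ = 3 − 2X.
y_i = n_i/n_T, p_i = y_i·P. K = p_R / (p_S p_V^2).
Equating to 1.75 atm^-2 and solving on 0 < X < 1: X = 0.830.

X = 0.830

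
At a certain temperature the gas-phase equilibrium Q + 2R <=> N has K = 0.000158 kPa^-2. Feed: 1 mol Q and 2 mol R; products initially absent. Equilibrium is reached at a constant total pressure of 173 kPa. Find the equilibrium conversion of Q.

Take 1 mol Q as basis and let X be its fractional conversion, so ξ = X.
Mole table: n_Q = 1 − X; n_R = 2 − 2X; n_N = X.
n_T = Σnᵢ = 3 − 2X.
y_i = n_i/n_T, p_i = y_i·P. K = p_N / (p_Q p_R^2).
Substituting and setting equal to 0.000158 kPa^-2 gives a polynomial in X; the root in (0,1) is X = 0.527.

X = 0.527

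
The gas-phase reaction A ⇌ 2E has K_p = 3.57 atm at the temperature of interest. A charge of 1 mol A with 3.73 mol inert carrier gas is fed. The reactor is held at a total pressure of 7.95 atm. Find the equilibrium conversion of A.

Take 1 mol A as basis and let X be its fractional conversion, so ξ = X.
At extent ξ: n_A = 1 − X; n_E = 2X; n_I = 3.73 (inert).
n_T = Σnᵢ = 4.73 + X.
With p_i = (n_i/n_T)P, K_p = p_E^2 / (p_A).
Substituting and setting equal to 3.57 atm gives a polynomial in X; the root in (0,1) is X = 0.528.

X = 0.528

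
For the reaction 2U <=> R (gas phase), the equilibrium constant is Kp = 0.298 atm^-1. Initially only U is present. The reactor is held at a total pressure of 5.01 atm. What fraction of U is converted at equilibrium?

Take 1 mol U as basis and let X be its fractional conversion, so ξ = 0.5X.
Moles: n_U = 1 − X; n_R = 0.5X.
Total moles n_T = 1 − 0.5X.
y_i = n_i/n_T, p_i = y_i·P. Kp = p_R / (p_U^2).
Substituting and setting equal to 0.298 atm^-1 gives a polynomial in X; the root in (0,1) is X = 0.621.

X = 0.621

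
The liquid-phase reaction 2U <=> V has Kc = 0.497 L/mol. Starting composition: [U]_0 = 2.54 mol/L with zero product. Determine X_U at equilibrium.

Let X = conversion of U; extent ξ = 2.54X/2 mol/L.
Concentrations: [U] = 2.54 − 2.54X; [V] = 1.27X.
Kc = [V] / ([U]^2).
This equals 0.497 at X = 0.538 (the root in 0 < X < 1).

X = 0.538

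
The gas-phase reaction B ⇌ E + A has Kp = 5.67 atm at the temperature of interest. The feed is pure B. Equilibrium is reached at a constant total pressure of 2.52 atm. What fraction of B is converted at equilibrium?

Let X = conversion of B (basis 1 mol B); extent of reaction ξ = X.
Species balance: n_B = 1 − X; n_E = X; n_A = X.
Summing: n_T = 1 + X.
Mole fractions y_i = n_i/n_T; Kp = p_E p_A / (p_B) with p_i = y_i·P.
This yields a degree-2 equation in X; solving on (0,1), X = 0.832.

X = 0.832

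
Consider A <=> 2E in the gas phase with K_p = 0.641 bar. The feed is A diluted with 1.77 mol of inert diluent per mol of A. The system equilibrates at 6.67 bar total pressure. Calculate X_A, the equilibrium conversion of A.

Let X = conversion of A (basis 1 mol A); extent of reaction ξ = X.
Mole table: n_A = 1 − X; n_E = 2X; n_I = 1.77 (inert).
n_T = Σnᵢ = 2.77 + X.
y_i = n_i/n_T, p_i = y_i·P. K_p = p_E^2 / (p_A).
Substituting and setting equal to 0.641 bar gives a polynomial in X; the root in (0,1) is X = 0.235.

X = 0.235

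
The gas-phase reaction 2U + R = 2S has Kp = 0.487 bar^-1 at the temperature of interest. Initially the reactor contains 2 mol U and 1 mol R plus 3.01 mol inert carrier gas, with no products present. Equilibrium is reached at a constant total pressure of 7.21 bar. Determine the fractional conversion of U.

Basis: 2 mol U initially; let X = conversion of U. Extent ξ = X.
Species balance: n_U = 2 − 2X; n_R = 1 − X; n_S = 2X; n_I = 3.01 (inert).
Summing: n_T = 6.01 − X.
With p_i = (n_i/n_T)P, Kp = p_S^2 / (p_U^2 p_R).
Equating to 0.487 bar^-1 and solving on 0 < X < 1: X = 0.383.

X = 0.383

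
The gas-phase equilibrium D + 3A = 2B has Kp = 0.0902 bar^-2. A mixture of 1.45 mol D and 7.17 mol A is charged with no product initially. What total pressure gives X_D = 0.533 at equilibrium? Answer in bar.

Basis: 1.45 mol D initially; let X = conversion of D. Extent ξ = 1.45X.
Species balance: n_D = 1.45 − 1.45X; n_A = 7.17 − 4.35X; n_B = 2.9X.
n_T = Σnᵢ = 8.62 − 2.9X.
Kp = p_B^2 / (p_D p_A^3) with p_i = (n_i/n_T)·P.
At X = 0.533: the mole-fraction product g(X) = Π y_i^ν_i = 1.546. Since Kp = g(X)·P^{-2}, P = (g/Kp)^(1/2) = (1.546/0.0902)^(1/2) = 4.14 bar.

P = 4.14 bar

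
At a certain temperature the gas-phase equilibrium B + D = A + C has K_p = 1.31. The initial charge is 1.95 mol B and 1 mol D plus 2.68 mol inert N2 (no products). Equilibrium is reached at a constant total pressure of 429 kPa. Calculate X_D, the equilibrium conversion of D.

X = 0.700

Let X = conversion of D (basis 1 mol D); extent of reaction ξ = X.
At extent ξ: n_B = 1.95 − X; n_D = 1 − X; n_A = X; n_C = X; n_I = 2.68 (inert).
n_T stays at 5.63 (no change in mole number).
With p_i = (n_i/n_T)P, K_p = p_A p_C / (p_B p_D).
This yields a degree-2 equation in X; solving on (0,1), X = 0.700.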